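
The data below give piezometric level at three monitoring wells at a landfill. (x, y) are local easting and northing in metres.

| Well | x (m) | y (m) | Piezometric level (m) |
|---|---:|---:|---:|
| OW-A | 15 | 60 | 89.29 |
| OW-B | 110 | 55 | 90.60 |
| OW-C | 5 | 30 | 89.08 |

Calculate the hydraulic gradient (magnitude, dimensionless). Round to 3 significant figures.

0.0141

Taking OW-A as reference: OW-B−OW-A = (95, -5, +1.31); OW-C−OW-A = (-10, -30, -0.21).
Solve a·Δx + b·Δy = Δh: det = 95·(-30) − (-10)·(-5) = -2900.
∂h/∂x = [(+1.31)·(-30) − (-0.21)·(-5)] / -2900 = +0.01391
∂h/∂y = [95·(-0.21) − (-10)·(+1.31)] / -2900 = +0.002362
|∇h| = √(0.01391² + 0.002362²) = 0.01411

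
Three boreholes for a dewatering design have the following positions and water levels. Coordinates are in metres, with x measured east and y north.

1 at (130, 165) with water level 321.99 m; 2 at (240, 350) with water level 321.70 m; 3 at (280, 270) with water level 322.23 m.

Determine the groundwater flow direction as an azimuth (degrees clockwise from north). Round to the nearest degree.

With h = a·x + b·y + c and 1 as origin, the differences give:
  110·a + 185·b = -0.29
  150·a + 105·b = +0.24
Eliminate b (×105 and ×185, subtract): -16200·a = -74.850 → a = ∂h/∂x = +0.004620
Back-substitute: b = ∂h/∂y = -0.004315.
Flow direction (−∇h) has components (-0.004620 E, +0.004315 N).
Azimuth = atan2(E, N) = atan2(-0.004620, +0.004315) = 313.0° ≈ 313°.

313°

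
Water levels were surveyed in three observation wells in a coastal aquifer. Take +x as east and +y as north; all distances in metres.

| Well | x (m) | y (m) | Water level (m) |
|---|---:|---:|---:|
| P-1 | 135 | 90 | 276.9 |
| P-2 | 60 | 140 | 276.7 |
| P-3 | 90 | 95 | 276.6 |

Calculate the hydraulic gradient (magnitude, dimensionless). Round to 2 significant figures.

0.010

Taking P-1 as reference: P-2−P-1 = (-75, 50, -0.2); P-3−P-1 = (-45, 5, -0.3).
Determinant of the coordinate differences = (-75)·5 − (-45)·50 = 1875.
∂h/∂x = [(-0.2)·5 − (-0.3)·50] / 1875 = +0.007467
∂h/∂y = [(-75)·(-0.3) − (-45)·(-0.2)] / 1875 = +0.007200
|∇h| = √(0.007467² + 0.007200²) = 0.01037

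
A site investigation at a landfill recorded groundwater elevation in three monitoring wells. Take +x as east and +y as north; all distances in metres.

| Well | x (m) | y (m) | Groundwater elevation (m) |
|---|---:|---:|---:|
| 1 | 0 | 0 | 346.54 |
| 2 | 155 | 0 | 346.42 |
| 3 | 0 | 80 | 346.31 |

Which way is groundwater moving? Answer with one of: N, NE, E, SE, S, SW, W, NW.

N

∂h/∂x = (346.42 − 346.54) / (155 − 0) = -0.0007742
∂h/∂y = (346.31 − 346.54) / (80 − 0) = -0.002875
Flow = −∇h = (+0.0007742 east, +0.002875 north), which points north.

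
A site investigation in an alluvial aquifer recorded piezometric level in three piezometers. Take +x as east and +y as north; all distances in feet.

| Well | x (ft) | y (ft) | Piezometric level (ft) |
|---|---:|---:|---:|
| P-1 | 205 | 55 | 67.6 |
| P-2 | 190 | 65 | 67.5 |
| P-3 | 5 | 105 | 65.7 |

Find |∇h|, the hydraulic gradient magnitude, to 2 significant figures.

0.013

With h = a·x + b·y + c and P-1 as origin, the differences give:
  (-15)·a + 10·b = -0.1
  (-200)·a + 50·b = -1.9
Eliminate b (×50 and ×10, subtract): 1250·a = 14.00 → a = ∂h/∂x = +0.01120
Back-substitute: b = ∂h/∂y = +0.006800.
|∇h| = √(0.01120² + 0.006800²) = 0.0131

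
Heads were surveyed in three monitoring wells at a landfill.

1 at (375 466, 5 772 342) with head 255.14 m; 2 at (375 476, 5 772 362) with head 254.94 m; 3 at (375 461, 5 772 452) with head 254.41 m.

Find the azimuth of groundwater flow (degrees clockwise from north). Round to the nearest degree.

Three-point gradient (reference 1): Δ to 2 = (10, 20, -0.20), Δ to 3 = (-5, 110, -0.73).
∂h/∂x = -0.006167, ∂h/∂y = -0.006917 (det = 1200).
Flow direction (−∇h) has components (+0.006167 E, +0.006917 N).
Azimuth = atan2(E, N) = atan2(+0.006167, +0.006917) = 41.7° ≈ 042°.

042°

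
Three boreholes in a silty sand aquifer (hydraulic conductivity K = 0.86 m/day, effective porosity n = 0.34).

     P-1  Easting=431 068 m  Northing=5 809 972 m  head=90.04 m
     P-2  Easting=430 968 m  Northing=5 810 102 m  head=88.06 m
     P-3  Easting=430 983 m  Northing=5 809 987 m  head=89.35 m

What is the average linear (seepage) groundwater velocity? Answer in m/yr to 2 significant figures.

With h = a·x + b·y + c and P-1 as origin, the differences give:
  (-100)·a + 130·b = -1.98
  (-85)·a + 15·b = -0.69
Eliminate b (×15 and ×130, subtract): 9550·a = 60.000 → a = ∂h/∂x = +0.006283
Back-substitute: b = ∂h/∂y = -0.01040.
|∇h| = √(0.006283² + -0.01040²) = 0.01215
Seepage velocity v = K·i/n = 0.86 × 0.01215 / 0.34 = 0.03073 m/day = 11.22 m/yr.

11 m/yr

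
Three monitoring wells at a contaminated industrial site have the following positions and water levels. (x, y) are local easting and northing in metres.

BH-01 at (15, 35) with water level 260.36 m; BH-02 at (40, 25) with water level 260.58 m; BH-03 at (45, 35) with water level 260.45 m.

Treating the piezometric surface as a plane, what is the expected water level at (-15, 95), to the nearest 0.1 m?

Three-point gradient (reference BH-01): Δ to BH-02 = (25, -10, +0.22), Δ to BH-03 = (30, 0, +0.09).
∂h/∂x = +0.003000, ∂h/∂y = -0.01450 (det = 300).
h(-15, 95) = 260.36 + (+0.003000)·(-30) + (-0.01450)·(60) = 260.36 -0.090 -0.870 = 259.400 m.

259.4 m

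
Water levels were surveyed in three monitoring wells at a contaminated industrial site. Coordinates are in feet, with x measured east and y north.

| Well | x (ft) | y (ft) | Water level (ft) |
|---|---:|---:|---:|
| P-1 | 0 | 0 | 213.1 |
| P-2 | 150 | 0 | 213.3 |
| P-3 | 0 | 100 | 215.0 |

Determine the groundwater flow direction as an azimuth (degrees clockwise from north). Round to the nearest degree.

∂h/∂x = (213.3 − 213.1) / (150 − 0) = +0.001333
∂h/∂y = (215.0 − 213.1) / (100 − 0) = +0.01900
Flow direction (−∇h) has components (-0.001333 E, -0.01900 N).
Azimuth = atan2(E, N) = atan2(-0.001333, -0.01900) = 184.0° ≈ 184°.

184°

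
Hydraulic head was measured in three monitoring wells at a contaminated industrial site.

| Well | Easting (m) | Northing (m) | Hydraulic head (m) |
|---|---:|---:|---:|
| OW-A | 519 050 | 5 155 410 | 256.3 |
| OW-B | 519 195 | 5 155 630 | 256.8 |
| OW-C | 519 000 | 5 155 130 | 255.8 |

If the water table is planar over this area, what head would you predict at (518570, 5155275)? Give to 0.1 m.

255.6 m

Taking OW-A as reference: OW-B−OW-A = (145, 220, +0.5); OW-C−OW-A = (-50, -280, -0.5).
Determinant of the coordinate differences = 145·(-280) − (-50)·220 = -29600.
∂h/∂x = [(+0.5)·(-280) − (-0.5)·220] / -29600 = +0.001014
∂h/∂y = [145·(-0.5) − (-50)·(+0.5)] / -29600 = +0.001605
h(518570, 5155275) = 256.3 + (+0.001014)·(-480) + (+0.001605)·(-135) = 256.3 -0.486 -0.217 = 255.597 m.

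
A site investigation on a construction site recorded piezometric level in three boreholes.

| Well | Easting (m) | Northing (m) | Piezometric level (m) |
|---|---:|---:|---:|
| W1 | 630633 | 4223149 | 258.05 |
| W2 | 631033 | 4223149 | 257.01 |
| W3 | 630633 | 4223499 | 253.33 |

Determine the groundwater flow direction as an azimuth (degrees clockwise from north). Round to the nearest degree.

∂h/∂x = (257.01 − 258.05) / (631033 − 630633) = -0.002600
∂h/∂y = (253.33 − 258.05) / (4223499 − 4223149) = -0.01349
Flow direction (−∇h) has components (+0.002600 E, +0.01349 N).
Azimuth = atan2(E, N) = atan2(+0.002600, +0.01349) = 10.9° ≈ 011°.

011°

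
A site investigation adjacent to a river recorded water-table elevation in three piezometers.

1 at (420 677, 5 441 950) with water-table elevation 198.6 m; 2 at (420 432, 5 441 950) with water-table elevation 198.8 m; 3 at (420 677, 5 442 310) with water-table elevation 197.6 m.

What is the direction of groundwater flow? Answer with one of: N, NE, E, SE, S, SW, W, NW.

∂h/∂x = (198.8 − 198.6) / (420432 − 420677) = -0.0008163
∂h/∂y = (197.6 − 198.6) / (5442310 − 5441950) = -0.002778
Flow = −∇h = (+0.0008163 east, +0.002778 north), which points north.

N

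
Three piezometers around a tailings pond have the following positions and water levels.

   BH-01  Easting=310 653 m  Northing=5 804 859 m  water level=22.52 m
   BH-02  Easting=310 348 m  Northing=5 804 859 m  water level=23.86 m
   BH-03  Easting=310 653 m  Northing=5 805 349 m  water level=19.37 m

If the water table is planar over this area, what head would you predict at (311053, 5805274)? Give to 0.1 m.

18.1 m

∂h/∂x = (23.86 − 22.52) / (310348 − 310653) = -0.004393
∂h/∂y = (19.37 − 22.52) / (5805349 − 5804859) = -0.006429
h(311053, 5805274) = 22.52 + (-0.004393)·(400) + (-0.006429)·(415) = 22.52 -1.757 -2.668 = 18.095 m.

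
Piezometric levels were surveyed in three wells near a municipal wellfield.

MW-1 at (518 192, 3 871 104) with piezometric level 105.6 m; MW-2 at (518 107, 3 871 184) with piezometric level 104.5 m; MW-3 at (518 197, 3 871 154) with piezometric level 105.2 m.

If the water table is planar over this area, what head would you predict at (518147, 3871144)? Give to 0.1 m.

105.0 m

With h = a·x + b·y + c and MW-1 as origin, the differences give:
  (-85)·a + 80·b = -1.1
  5·a + 50·b = -0.4
Eliminate b (×50 and ×80, subtract): -4650·a = -23.00 → a = ∂h/∂x = +0.004946
Back-substitute: b = ∂h/∂y = -0.008495.
h(518147, 3871144) = 105.6 + (+0.004946)·(-45) + (-0.008495)·(40) = 105.6 -0.223 -0.340 = 105.038 m.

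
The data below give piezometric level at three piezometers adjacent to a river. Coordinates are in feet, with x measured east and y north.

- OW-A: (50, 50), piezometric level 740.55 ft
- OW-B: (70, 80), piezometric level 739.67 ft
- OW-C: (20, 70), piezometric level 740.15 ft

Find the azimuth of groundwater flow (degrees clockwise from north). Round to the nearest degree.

Differences from OW-A: to OW-B (Δx, Δy, Δh) = (20, 30, -0.88); to OW-C = (-30, 20, -0.40).
Solve a·Δx + b·Δy = Δh: det = 20·20 − (-30)·30 = 1300.
∂h/∂x = [(-0.88)·20 − (-0.40)·30] / 1300 = -0.004308
∂h/∂y = [20·(-0.40) − (-30)·(-0.88)] / 1300 = -0.02646
Flow direction (−∇h) has components (+0.004308 E, +0.02646 N).
Azimuth = atan2(E, N) = atan2(+0.004308, +0.02646) = 9.2° ≈ 009°.

009°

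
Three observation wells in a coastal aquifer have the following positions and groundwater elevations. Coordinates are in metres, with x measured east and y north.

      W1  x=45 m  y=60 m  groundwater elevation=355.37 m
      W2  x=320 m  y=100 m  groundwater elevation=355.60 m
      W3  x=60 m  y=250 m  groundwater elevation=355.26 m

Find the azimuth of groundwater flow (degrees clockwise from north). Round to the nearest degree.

Differences from W1: to W2 (Δx, Δy, Δh) = (275, 40, +0.23); to W3 = (15, 190, -0.11).
Solve a·Δx + b·Δy = Δh: det = 275·190 − 15·40 = 51650.
∂h/∂x = [(+0.23)·190 − (-0.11)·40] / 51650 = +0.0009313
∂h/∂y = [275·(-0.11) − 15·(+0.23)] / 51650 = -0.0006525
Flow direction (−∇h) has components (-0.0009313 E, +0.0006525 N).
Azimuth = atan2(E, N) = atan2(-0.0009313, +0.0006525) = 305.0° ≈ 305°.

305°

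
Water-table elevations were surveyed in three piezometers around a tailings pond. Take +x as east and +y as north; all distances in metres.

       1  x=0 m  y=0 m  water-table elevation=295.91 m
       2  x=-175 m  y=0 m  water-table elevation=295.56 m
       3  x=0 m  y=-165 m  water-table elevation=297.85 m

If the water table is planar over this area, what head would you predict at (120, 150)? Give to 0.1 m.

∂h/∂x = (295.56 − 295.91) / (-175 − 0) = +0.002000
∂h/∂y = (297.85 − 295.91) / (-165 − 0) = -0.01176
h(120, 150) = 295.91 + (+0.002000)·(120) + (-0.01176)·(150) = 295.91 +0.240 -1.764 = 294.386 m.

294.4 m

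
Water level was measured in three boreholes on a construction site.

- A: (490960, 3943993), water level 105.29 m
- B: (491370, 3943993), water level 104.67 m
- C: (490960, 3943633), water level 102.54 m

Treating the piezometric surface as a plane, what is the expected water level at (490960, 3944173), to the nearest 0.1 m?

∂h/∂x = (104.67 − 105.29) / (491370 − 490960) = -0.001512
∂h/∂y = (102.54 − 105.29) / (3943633 − 3943993) = +0.007639
h(490960, 3944173) = 105.29 + (-0.001512)·(0) + (+0.007639)·(180) = 105.29 -0.000 +1.375 = 106.665 m.

106.7 m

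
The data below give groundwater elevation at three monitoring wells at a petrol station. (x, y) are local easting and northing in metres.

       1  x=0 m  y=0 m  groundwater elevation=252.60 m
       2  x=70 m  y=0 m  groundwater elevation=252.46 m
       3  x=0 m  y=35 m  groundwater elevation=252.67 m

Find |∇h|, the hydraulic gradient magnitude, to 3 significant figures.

0.00283

∂h/∂x = (252.46 − 252.60) / (70 − 0) = -0.002000
∂h/∂y = (252.67 − 252.60) / (35 − 0) = +0.002000
|∇h| = √(-0.002000² + 0.002000²) = 0.002828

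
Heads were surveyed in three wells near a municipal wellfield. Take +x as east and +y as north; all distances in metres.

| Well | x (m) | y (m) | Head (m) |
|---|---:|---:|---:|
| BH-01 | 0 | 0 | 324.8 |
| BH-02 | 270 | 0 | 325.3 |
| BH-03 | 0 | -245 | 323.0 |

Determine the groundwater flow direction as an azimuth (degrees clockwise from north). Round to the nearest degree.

∂h/∂x = (325.3 − 324.8) / (270 − 0) = +0.001852
∂h/∂y = (323.0 − 324.8) / (-245 − 0) = +0.007347
Flow direction (−∇h) has components (-0.001852 E, -0.007347 N).
Azimuth = atan2(E, N) = atan2(-0.001852, -0.007347) = 194.1° ≈ 194°.

194°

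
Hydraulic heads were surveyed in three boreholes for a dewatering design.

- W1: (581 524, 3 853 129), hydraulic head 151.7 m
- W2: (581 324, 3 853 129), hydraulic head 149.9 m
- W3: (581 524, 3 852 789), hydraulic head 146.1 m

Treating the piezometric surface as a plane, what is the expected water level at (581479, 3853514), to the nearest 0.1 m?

∂h/∂x = (149.9 − 151.7) / (581324 − 581524) = +0.009000
∂h/∂y = (146.1 − 151.7) / (3852789 − 3853129) = +0.01647
h(581479, 3853514) = 151.7 + (+0.009000)·(-45) + (+0.01647)·(385) = 151.7 -0.405 +6.341 = 157.636 m.

157.6 m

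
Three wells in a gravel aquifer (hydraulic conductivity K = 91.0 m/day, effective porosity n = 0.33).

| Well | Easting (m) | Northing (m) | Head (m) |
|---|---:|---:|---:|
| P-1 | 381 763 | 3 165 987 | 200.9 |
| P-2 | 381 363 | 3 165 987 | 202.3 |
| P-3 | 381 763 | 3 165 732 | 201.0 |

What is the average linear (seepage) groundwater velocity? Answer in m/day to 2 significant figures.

0.97 m/day

∂h/∂x = (202.3 − 200.9) / (381363 − 381763) = -0.003500
∂h/∂y = (201.0 − 200.9) / (3165732 − 3165987) = -0.0003922
|∇h| = √(-0.003500² + -0.0003922²) = 0.003522
Seepage velocity v = K·i/n = 91.0 × 0.003522 / 0.33 = 0.9712 m/day.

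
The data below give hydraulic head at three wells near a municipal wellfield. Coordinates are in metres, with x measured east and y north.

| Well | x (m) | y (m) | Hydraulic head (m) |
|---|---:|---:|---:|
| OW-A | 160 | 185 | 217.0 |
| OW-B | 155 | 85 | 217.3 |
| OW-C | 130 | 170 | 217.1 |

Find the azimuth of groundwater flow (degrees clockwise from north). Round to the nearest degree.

With h = a·x + b·y + c and OW-A as origin, the differences give:
  (-5)·a + (-100)·b = +0.3
  (-30)·a + (-15)·b = +0.1
Eliminate b (×(-15) and ×(-100), subtract): -2925·a = 5.50 → a = ∂h/∂x = -0.001880
Back-substitute: b = ∂h/∂y = -0.002906.
Flow direction (−∇h) has components (+0.001880 E, +0.002906 N).
Azimuth = atan2(E, N) = atan2(+0.001880, +0.002906) = 32.9° ≈ 033°.

033°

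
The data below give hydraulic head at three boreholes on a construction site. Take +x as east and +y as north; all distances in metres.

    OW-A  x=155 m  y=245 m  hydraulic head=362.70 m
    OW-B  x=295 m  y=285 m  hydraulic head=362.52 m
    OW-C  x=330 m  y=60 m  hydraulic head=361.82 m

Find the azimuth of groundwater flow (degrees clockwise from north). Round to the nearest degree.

Taking OW-A as reference: OW-B−OW-A = (140, 40, -0.18); OW-C−OW-A = (175, -185, -0.88).
Solve a·Δx + b·Δy = Δh: det = 140·(-185) − 175·40 = -32900.
∂h/∂x = [(-0.18)·(-185) − (-0.88)·40] / -32900 = -0.002082
∂h/∂y = [140·(-0.88) − 175·(-0.18)] / -32900 = +0.002787
Flow direction (−∇h) has components (+0.002082 E, -0.002787 N).
Azimuth = atan2(E, N) = atan2(+0.002082, -0.002787) = 143.2° ≈ 143°.

143°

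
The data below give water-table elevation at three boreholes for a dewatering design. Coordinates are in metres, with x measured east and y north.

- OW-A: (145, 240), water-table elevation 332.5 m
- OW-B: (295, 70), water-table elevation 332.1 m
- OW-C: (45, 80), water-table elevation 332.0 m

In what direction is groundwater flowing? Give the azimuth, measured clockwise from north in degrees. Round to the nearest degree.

190°

With h = a·x + b·y + c and OW-A as origin, the differences give:
  150·a + (-170)·b = -0.4
  (-100)·a + (-160)·b = -0.5
Eliminate b (×(-160) and ×(-170), subtract): -41000·a = -21.00 → a = ∂h/∂x = +0.0005122
Back-substitute: b = ∂h/∂y = +0.002805.
Flow direction (−∇h) has components (-0.0005122 E, -0.002805 N).
Azimuth = atan2(E, N) = atan2(-0.0005122, -0.002805) = 190.3° ≈ 190°.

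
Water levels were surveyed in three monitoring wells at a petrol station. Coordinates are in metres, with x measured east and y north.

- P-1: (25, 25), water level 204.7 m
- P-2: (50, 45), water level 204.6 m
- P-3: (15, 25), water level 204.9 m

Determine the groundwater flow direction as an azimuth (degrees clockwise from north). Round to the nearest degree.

135°

Taking P-1 as reference: P-2−P-1 = (25, 20, -0.1); P-3−P-1 = (-10, 0, +0.2).
Determinant of the coordinate differences = 25·0 − (-10)·20 = 200.
∂h/∂x = [(-0.1)·0 − (+0.2)·20] / 200 = -0.02000
∂h/∂y = [25·(+0.2) − (-10)·(-0.1)] / 200 = +0.02000
Flow direction (−∇h) has components (+0.02000 E, -0.02000 N).
Azimuth = atan2(E, N) = atan2(+0.02000, -0.02000) = 135.0° ≈ 135°.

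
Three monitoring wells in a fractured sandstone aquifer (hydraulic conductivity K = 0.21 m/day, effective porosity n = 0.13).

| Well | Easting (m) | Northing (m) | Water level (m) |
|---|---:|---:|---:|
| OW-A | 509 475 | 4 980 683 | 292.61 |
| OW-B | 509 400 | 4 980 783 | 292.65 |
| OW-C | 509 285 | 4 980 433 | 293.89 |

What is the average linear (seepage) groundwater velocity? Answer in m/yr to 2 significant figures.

2.6 m/yr

Differences from OW-A: to OW-B (Δx, Δy, Δh) = (-75, 100, +0.04); to OW-C = (-190, -250, +1.28).
Determinant of the coordinate differences = (-75)·(-250) − (-190)·100 = 37750.
∂h/∂x = [(+0.04)·(-250) − (+1.28)·100] / 37750 = -0.003656
∂h/∂y = [(-75)·(+1.28) − (-190)·(+0.04)] / 37750 = -0.002342
|∇h| = √(-0.003656² + -0.002342²) = 0.004342
Seepage velocity v = K·i/n = 0.21 × 0.004342 / 0.13 = 0.007014 m/day = 2.562 m/yr.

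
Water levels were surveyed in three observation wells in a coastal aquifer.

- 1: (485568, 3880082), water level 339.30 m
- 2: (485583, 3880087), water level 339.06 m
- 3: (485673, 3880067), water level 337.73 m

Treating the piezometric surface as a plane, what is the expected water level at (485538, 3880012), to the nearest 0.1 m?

339.9 m

With h = a·x + b·y + c and 1 as origin, the differences give:
  15·a + 5·b = -0.24
  105·a + (-15)·b = -1.57
Eliminate b (×(-15) and ×5, subtract): -750·a = 11.450 → a = ∂h/∂x = -0.01527
Back-substitute: b = ∂h/∂y = -0.002200.
h(485538, 3880012) = 339.30 + (-0.01527)·(-30) + (-0.002200)·(-70) = 339.30 +0.458 +0.154 = 339.912 m.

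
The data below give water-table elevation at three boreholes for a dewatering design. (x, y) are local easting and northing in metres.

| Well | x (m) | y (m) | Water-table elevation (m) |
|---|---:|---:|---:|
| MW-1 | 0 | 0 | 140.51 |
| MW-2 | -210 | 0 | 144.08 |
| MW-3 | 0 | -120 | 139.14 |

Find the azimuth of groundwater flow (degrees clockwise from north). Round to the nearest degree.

∂h/∂x = (144.08 − 140.51) / (-210 − 0) = -0.01700
∂h/∂y = (139.14 − 140.51) / (-120 − 0) = +0.01142
Flow direction (−∇h) has components (+0.01700 E, -0.01142 N).
Azimuth = atan2(E, N) = atan2(+0.01700, -0.01142) = 123.9° ≈ 124°.

124°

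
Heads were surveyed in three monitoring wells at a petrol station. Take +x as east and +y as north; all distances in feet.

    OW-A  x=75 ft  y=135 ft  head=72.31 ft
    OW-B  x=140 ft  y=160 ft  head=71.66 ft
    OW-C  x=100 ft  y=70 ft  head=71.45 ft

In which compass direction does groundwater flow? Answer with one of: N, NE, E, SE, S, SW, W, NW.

SE

Taking OW-A as reference: OW-B−OW-A = (65, 25, -0.65); OW-C−OW-A = (25, -65, -0.86).
Solve a·Δx + b·Δy = Δh: det = 65·(-65) − 25·25 = -4850.
∂h/∂x = [(-0.65)·(-65) − (-0.86)·25] / -4850 = -0.01314
∂h/∂y = [65·(-0.86) − 25·(-0.65)] / -4850 = +0.008175
Flow = −∇h = (+0.01314 east, -0.008175 north), which points southeast.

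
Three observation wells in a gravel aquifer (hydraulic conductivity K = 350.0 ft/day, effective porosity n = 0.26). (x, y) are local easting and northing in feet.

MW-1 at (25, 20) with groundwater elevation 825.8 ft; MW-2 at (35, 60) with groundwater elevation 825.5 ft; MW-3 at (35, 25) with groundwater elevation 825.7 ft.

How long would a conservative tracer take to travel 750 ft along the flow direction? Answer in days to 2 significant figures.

61 days

With h = a·x + b·y + c and MW-1 as origin, the differences give:
  10·a + 40·b = -0.3
  10·a + 5·b = -0.1
Eliminate b (×5 and ×40, subtract): -350·a = 2.50 → a = ∂h/∂x = -0.007143
Back-substitute: b = ∂h/∂y = -0.005714.
|∇h| = √(-0.007143² + -0.005714²) = 0.009147
Seepage velocity v = K·i/n = 350.0 × 0.009147 / 0.26 = 12.31 ft/day.
t = 750 / 12.31 = 60.93 days.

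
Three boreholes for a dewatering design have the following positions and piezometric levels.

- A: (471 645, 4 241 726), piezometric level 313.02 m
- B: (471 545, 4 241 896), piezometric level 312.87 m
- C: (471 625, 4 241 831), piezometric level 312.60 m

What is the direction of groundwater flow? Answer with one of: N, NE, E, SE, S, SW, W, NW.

NE

Differences from A: to B (Δx, Δy, Δh) = (-100, 170, -0.15); to C = (-20, 105, -0.42).
Solve a·Δx + b·Δy = Δh: det = (-100)·105 − (-20)·170 = -7100.
∂h/∂x = [(-0.15)·105 − (-0.42)·170] / -7100 = -0.007838
∂h/∂y = [(-100)·(-0.42) − (-20)·(-0.15)] / -7100 = -0.005493
Flow = −∇h = (+0.007838 east, +0.005493 north), which points northeast.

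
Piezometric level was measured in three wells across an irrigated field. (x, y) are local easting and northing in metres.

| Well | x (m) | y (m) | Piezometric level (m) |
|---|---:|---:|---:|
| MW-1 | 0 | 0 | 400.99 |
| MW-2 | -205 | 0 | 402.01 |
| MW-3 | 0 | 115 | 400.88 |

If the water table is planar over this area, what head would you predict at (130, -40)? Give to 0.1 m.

400.4 m

∂h/∂x = (402.01 − 400.99) / (-205 − 0) = -0.004976
∂h/∂y = (400.88 − 400.99) / (115 − 0) = -0.0009565
h(130, -40) = 400.99 + (-0.004976)·(130) + (-0.0009565)·(-40) = 400.99 -0.647 +0.038 = 400.381 m.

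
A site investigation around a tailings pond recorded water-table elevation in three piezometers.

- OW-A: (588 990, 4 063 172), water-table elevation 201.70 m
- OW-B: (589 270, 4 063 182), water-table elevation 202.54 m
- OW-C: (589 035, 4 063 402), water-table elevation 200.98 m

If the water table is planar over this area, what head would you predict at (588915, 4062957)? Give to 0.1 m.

With h = a·x + b·y + c and OW-A as origin, the differences give:
  280·a + 10·b = +0.84
  45·a + 230·b = -0.72
Eliminate b (×230 and ×10, subtract): 63950·a = 200.400 → a = ∂h/∂x = +0.003134
Back-substitute: b = ∂h/∂y = -0.003744.
h(588915, 4062957) = 201.70 + (+0.003134)·(-75) + (-0.003744)·(-215) = 201.70 -0.235 +0.805 = 202.270 m.

202.3 m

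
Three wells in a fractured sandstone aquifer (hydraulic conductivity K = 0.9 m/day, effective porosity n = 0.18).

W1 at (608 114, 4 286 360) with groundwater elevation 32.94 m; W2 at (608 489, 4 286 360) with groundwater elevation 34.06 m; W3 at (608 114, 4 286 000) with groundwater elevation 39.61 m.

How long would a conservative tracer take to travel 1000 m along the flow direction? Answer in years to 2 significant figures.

∂h/∂x = (34.06 − 32.94) / (608489 − 608114) = +0.002987
∂h/∂y = (39.61 − 32.94) / (4286000 − 4286360) = -0.01853
|∇h| = √(0.002987² + -0.01853²) = 0.01877
Seepage velocity v = K·i/n = 0.9 × 0.01877 / 0.18 = 0.09385 m/day.
t = 1000 / 0.09385 = 1.066e+04 days = 29.2 years.

29 years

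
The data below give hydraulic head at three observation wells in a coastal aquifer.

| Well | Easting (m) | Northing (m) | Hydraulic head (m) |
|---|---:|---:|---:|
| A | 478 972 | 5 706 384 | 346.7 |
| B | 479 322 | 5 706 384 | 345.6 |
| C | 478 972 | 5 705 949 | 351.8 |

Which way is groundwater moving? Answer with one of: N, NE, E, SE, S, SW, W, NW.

N

∂h/∂x = (345.6 − 346.7) / (479322 − 478972) = -0.003143
∂h/∂y = (351.8 − 346.7) / (5705949 − 5706384) = -0.01172
Flow = −∇h = (+0.003143 east, +0.01172 north), which points north.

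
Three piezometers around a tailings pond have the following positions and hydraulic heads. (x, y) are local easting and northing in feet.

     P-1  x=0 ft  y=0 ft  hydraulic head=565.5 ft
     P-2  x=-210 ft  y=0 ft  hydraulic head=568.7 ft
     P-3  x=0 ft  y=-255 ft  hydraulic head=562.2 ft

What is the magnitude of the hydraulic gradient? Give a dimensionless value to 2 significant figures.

∂h/∂x = (568.7 − 565.5) / (-210 − 0) = -0.01524
∂h/∂y = (562.2 − 565.5) / (-255 − 0) = +0.01294
|∇h| = √(-0.01524² + 0.01294²) = 0.01999

0.020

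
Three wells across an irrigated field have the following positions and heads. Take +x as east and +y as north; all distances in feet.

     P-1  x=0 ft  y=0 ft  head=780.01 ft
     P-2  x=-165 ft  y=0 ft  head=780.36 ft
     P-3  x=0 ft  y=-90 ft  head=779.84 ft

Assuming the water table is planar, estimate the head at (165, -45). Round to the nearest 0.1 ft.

∂h/∂x = (780.36 − 780.01) / (-165 − 0) = -0.002121
∂h/∂y = (779.84 − 780.01) / (-90 − 0) = +0.001889
h(165, -45) = 780.01 + (-0.002121)·(165) + (+0.001889)·(-45) = 780.01 -0.350 -0.085 = 779.575 ft.

779.6 ft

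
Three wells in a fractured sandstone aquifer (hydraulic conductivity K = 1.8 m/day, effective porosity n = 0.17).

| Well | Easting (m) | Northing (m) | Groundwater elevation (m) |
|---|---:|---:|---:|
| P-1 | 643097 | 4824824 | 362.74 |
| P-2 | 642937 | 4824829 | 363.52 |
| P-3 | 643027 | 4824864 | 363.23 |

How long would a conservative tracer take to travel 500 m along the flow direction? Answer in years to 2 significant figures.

21 years

Taking P-1 as reference: P-2−P-1 = (-160, 5, +0.78); P-3−P-1 = (-70, 40, +0.49).
Solve a·Δx + b·Δy = Δh: det = (-160)·40 − (-70)·5 = -6050.
∂h/∂x = [(+0.78)·40 − (+0.49)·5] / -6050 = -0.004752
∂h/∂y = [(-160)·(+0.49) − (-70)·(+0.78)] / -6050 = +0.003934
|∇h| = √(-0.004752² + 0.003934²) = 0.006169
Seepage velocity v = K·i/n = 1.8 × 0.006169 / 0.17 = 0.06532 m/day.
t = 500 / 0.06532 = 7655 days = 21 years.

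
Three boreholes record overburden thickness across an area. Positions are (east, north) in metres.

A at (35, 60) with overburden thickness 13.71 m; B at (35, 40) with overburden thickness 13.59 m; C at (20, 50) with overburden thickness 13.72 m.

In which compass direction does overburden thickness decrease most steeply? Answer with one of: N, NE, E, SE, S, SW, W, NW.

SE

Taking A as reference: B−A = (0, -20, -0.12); C−A = (-15, -10, +0.01).
Determinant of the coordinate differences = 0·(-10) − (-15)·(-20) = -300.
∂d/∂x = [(-0.12)·(-10) − (+0.01)·(-20)] / -300 = -0.004667
∂d/∂y = [0·(+0.01) − (-15)·(-0.12)] / -300 = +0.006000
Steepest decrease is along −∇f = (+0.004667 E, -0.006000 N) → southeast.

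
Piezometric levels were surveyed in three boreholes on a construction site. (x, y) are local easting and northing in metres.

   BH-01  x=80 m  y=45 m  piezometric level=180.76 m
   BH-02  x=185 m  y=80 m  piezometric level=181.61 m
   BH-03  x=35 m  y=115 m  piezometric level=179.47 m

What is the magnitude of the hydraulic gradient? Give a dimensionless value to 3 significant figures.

With h = a·x + b·y + c and BH-01 as origin, the differences give:
  105·a + 35·b = +0.85
  (-45)·a + 70·b = -1.29
Eliminate b (×70 and ×35, subtract): 8925·a = 104.650 → a = ∂h/∂x = +0.01173
Back-substitute: b = ∂h/∂y = -0.01089.
|∇h| = √(0.01173² + -0.01089²) = 0.01601

0.0160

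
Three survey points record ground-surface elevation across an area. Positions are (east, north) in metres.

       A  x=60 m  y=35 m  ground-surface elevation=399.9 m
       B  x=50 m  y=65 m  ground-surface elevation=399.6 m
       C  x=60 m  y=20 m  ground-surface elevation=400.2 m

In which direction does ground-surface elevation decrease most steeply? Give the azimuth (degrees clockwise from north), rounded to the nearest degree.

056°

With z = a·x + b·y + c and A as origin, the differences give:
  (-10)·a + 30·b = -0.3
  0·a + (-15)·b = +0.3
Eliminate b (×(-15) and ×30, subtract): 150·a = -4.50 → a = ∂z/∂x = -0.03000
Back-substitute: b = ∂z/∂y = -0.02000.
Steepest decrease is along −∇f: components (+0.03000 E, +0.02000 N).
Azimuth = atan2(+0.03000, +0.02000) = 56.3° ≈ 056°.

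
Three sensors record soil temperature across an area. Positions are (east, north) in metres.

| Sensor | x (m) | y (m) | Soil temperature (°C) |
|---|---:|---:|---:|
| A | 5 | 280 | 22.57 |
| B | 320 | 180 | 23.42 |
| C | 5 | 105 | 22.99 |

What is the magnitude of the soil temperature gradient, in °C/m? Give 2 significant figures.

0.0031 °C/m

Differences from A: to B (Δx, Δy, Δh) = (315, -100, +0.85); to C = (0, -175, +0.42).
Determinant of the coordinate differences = 315·(-175) − 0·(-100) = -55125.
∂T/∂x = [(+0.85)·(-175) − (+0.42)·(-100)] / -55125 = +0.001937
∂T/∂y = [315·(+0.42) − 0·(+0.85)] / -55125 = -0.002400
|∇f| = √(0.001937² + -0.002400²) = 0.003084 °C/m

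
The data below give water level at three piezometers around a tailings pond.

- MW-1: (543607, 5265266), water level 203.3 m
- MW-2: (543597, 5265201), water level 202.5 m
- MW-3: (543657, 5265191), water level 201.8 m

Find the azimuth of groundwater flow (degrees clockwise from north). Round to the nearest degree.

146°

Taking MW-1 as reference: MW-2−MW-1 = (-10, -65, -0.8); MW-3−MW-1 = (50, -75, -1.5).
Solve a·Δx + b·Δy = Δh: det = (-10)·(-75) − 50·(-65) = 4000.
∂h/∂x = [(-0.8)·(-75) − (-1.5)·(-65)] / 4000 = -0.009375
∂h/∂y = [(-10)·(-1.5) − 50·(-0.8)] / 4000 = +0.01375
Flow direction (−∇h) has components (+0.009375 E, -0.01375 N).
Azimuth = atan2(E, N) = atan2(+0.009375, -0.01375) = 145.7° ≈ 146°.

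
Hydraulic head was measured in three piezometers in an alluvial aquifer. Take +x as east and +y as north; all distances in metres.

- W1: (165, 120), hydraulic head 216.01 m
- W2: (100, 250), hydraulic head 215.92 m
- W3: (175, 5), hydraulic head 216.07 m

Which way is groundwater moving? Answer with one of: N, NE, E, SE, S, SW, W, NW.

NW

Differences from W1: to W2 (Δx, Δy, Δh) = (-65, 130, -0.09); to W3 = (10, -115, +0.06).
Solve a·Δx + b·Δy = Δh: det = (-65)·(-115) − 10·130 = 6175.
∂h/∂x = [(-0.09)·(-115) − (+0.06)·130] / 6175 = +0.0004130
∂h/∂y = [(-65)·(+0.06) − 10·(-0.09)] / 6175 = -0.0004858
Flow = −∇h = (-0.0004130 east, +0.0004858 north), which points northwest.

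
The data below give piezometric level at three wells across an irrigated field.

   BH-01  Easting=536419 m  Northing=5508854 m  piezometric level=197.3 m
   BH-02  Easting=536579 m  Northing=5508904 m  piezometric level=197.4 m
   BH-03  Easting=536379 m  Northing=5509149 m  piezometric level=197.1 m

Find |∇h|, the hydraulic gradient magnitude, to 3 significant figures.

Differences from BH-01: to BH-02 (Δx, Δy, Δh) = (160, 50, +0.1); to BH-03 = (-40, 295, -0.2).
Solve a·Δx + b·Δy = Δh: det = 160·295 − (-40)·50 = 49200.
∂h/∂x = [(+0.1)·295 − (-0.2)·50] / 49200 = +0.0008028
∂h/∂y = [160·(-0.2) − (-40)·(+0.1)] / 49200 = -0.0005691
|∇h| = √(0.0008028² + -0.0005691²) = 0.0009841

0.000984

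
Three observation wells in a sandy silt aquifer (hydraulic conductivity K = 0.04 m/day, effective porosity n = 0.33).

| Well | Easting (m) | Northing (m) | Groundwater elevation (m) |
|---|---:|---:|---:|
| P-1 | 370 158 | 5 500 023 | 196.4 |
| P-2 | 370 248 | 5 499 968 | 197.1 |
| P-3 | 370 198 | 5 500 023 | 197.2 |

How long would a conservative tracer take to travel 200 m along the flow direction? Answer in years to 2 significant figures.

Taking P-1 as reference: P-2−P-1 = (90, -55, +0.7); P-3−P-1 = (40, 0, +0.8).
Solve a·Δx + b·Δy = Δh: det = 90·0 − 40·(-55) = 2200.
∂h/∂x = [(+0.7)·0 − (+0.8)·(-55)] / 2200 = +0.02000
∂h/∂y = [90·(+0.8) − 40·(+0.7)] / 2200 = +0.02000
|∇h| = √(0.02000² + 0.02000²) = 0.02828
Seepage velocity v = K·i/n = 0.04 × 0.02828 / 0.33 = 0.003428 m/day.
t = 200 / 0.003428 = 5.834e+04 days = 160 years.

160 years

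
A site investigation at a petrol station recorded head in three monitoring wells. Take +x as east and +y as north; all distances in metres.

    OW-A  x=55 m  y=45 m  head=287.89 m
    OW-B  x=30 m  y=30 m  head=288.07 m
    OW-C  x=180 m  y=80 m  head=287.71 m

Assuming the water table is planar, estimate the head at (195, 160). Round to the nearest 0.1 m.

286.3 m

With h = a·x + b·y + c and OW-A as origin, the differences give:
  (-25)·a + (-15)·b = +0.18
  125·a + 35·b = -0.18
Eliminate b (×35 and ×(-15), subtract): 1000·a = 3.600 → a = ∂h/∂x = +0.003600
Back-substitute: b = ∂h/∂y = -0.01800.
h(195, 160) = 287.89 + (+0.003600)·(140) + (-0.01800)·(115) = 287.89 +0.504 -2.070 = 286.324 m.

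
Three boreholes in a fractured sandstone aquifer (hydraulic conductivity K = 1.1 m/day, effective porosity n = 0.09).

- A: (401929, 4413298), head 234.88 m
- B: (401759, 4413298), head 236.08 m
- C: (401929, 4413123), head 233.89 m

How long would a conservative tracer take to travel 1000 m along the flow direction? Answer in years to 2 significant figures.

∂h/∂x = (236.08 − 234.88) / (401759 − 401929) = -0.007059
∂h/∂y = (233.89 − 234.88) / (4413123 − 4413298) = +0.005657
|∇h| = √(-0.007059² + 0.005657²) = 0.009046
Seepage velocity v = K·i/n = 1.1 × 0.009046 / 0.09 = 0.1106 m/day.
t = 1000 / 0.1106 = 9042 days = 24.8 years.

25 years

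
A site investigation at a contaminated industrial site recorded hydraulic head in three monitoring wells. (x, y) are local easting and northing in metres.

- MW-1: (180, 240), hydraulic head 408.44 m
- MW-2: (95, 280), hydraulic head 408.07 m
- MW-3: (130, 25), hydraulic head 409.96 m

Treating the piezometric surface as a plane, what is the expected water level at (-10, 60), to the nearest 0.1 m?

409.6 m

Taking MW-1 as reference: MW-2−MW-1 = (-85, 40, -0.37); MW-3−MW-1 = (-50, -215, +1.52).
Determinant of the coordinate differences = (-85)·(-215) − (-50)·40 = 20275.
∂h/∂x = [(-0.37)·(-215) − (+1.52)·40] / 20275 = +0.0009248
∂h/∂y = [(-85)·(+1.52) − (-50)·(-0.37)] / 20275 = -0.007285
h(-10, 60) = 408.44 + (+0.0009248)·(-190) + (-0.007285)·(-180) = 408.44 -0.176 +1.311 = 409.576 m.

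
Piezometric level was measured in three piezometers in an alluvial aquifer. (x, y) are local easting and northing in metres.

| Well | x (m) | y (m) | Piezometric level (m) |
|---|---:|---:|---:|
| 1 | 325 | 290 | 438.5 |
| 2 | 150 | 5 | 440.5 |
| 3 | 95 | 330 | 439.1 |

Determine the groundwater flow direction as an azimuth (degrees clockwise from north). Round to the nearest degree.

035°

With h = a·x + b·y + c and 1 as origin, the differences give:
  (-175)·a + (-285)·b = +2.0
  (-230)·a + 40·b = +0.6
Eliminate b (×40 and ×(-285), subtract): -72550·a = 251.00 → a = ∂h/∂x = -0.003460
Back-substitute: b = ∂h/∂y = -0.004893.
Flow direction (−∇h) has components (+0.003460 E, +0.004893 N).
Azimuth = atan2(E, N) = atan2(+0.003460, +0.004893) = 35.3° ≈ 035°.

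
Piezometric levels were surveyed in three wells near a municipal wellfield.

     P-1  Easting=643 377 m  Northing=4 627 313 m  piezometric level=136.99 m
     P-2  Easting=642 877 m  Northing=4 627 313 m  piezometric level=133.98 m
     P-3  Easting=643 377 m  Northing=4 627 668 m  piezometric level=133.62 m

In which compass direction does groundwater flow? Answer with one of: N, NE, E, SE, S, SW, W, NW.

NW

∂h/∂x = (133.98 − 136.99) / (642877 − 643377) = +0.006020
∂h/∂y = (133.62 − 136.99) / (4627668 − 4627313) = -0.009493
Flow = −∇h = (-0.006020 east, +0.009493 north), which points northwest.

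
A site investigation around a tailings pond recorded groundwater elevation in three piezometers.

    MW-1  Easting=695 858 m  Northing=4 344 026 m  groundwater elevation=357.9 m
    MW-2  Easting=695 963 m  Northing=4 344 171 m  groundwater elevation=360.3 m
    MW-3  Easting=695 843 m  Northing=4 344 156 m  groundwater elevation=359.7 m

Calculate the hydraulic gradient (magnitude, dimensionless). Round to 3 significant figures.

Taking MW-1 as reference: MW-2−MW-1 = (105, 145, +2.4); MW-3−MW-1 = (-15, 130, +1.8).
Determinant of the coordinate differences = 105·130 − (-15)·145 = 15825.
∂h/∂x = [(+2.4)·130 − (+1.8)·145] / 15825 = +0.003223
∂h/∂y = [105·(+1.8) − (-15)·(+2.4)] / 15825 = +0.01422
|∇h| = √(0.003223² + 0.01422²) = 0.01458

0.0146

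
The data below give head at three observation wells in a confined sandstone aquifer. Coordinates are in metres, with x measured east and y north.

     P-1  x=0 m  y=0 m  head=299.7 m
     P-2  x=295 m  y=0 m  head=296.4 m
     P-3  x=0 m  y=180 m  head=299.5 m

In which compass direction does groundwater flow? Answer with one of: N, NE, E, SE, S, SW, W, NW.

∂h/∂x = (296.4 − 299.7) / (295 − 0) = -0.01119
∂h/∂y = (299.5 − 299.7) / (180 − 0) = -0.001111
Flow = −∇h = (+0.01119 east, +0.001111 north), which points east.

E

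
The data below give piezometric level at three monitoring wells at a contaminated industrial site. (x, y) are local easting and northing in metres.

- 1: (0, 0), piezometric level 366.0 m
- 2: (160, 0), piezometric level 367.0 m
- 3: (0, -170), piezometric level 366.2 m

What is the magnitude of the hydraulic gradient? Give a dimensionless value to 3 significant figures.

0.00636

∂h/∂x = (367.0 − 366.0) / (160 − 0) = +0.006250
∂h/∂y = (366.2 − 366.0) / (-170 − 0) = -0.001176
|∇h| = √(0.006250² + -0.001176²) = 0.00636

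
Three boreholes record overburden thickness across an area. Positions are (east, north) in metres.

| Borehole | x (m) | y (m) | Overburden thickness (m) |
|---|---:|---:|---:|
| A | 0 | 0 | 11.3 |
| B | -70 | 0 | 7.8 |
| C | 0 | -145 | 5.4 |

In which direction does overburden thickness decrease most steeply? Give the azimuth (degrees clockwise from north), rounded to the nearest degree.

231°

∂d/∂x = (7.8 − 11.3) / (-70 − 0) = +0.05000
∂d/∂y = (5.4 − 11.3) / (-145 − 0) = +0.04069
Steepest decrease is along −∇f: components (-0.05000 E, -0.04069 N).
Azimuth = atan2(-0.05000, -0.04069) = 230.9° ≈ 231°.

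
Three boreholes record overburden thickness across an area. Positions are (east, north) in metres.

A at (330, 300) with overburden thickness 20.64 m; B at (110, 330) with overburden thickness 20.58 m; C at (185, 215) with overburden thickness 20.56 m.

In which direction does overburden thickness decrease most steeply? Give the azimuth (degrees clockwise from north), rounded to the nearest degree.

220°

Differences from A: to B (Δx, Δy, Δh) = (-220, 30, -0.06); to C = (-145, -85, -0.08).
Solve a·Δx + b·Δy = Δd: det = (-220)·(-85) − (-145)·30 = 23050.
∂d/∂x = [(-0.06)·(-85) − (-0.08)·30] / 23050 = +0.0003254
∂d/∂y = [(-220)·(-0.08) − (-145)·(-0.06)] / 23050 = +0.0003861
Steepest decrease is along −∇f: components (-0.0003254 E, -0.0003861 N).
Azimuth = atan2(-0.0003254, -0.0003861) = 220.1° ≈ 220°.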